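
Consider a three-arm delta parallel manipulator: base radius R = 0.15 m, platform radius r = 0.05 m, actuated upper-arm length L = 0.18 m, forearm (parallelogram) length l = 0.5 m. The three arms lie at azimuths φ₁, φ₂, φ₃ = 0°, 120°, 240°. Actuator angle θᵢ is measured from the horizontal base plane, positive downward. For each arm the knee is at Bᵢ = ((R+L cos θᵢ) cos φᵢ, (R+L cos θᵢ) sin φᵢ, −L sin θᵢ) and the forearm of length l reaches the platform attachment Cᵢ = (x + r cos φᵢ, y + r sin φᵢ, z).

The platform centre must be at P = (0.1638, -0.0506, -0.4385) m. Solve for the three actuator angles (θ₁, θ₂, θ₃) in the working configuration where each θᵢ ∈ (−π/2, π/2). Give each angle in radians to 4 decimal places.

φ1=0.0° → target in arm frame (0.1638, -0.0506)
  e−x'=-0.0638;  (l²−L²−(e−x')²−y'²−z²)/2L = 0.0519
  γ=atan2(-0.4385,-0.0638)=-1.7153;  ψ=arccos(0.1171)=1.4534;  θ1=γ+ψ≈-0.2619
rotate P by −φ2: (-0.1257, -0.1166, -0.4385)
  A=0.2257, B=-0.4385, C=(l²−L²−A²−y'²−z²)/(2L)=-0.1089
  θ2 = atan2(B,A) + arccos(C/0.4932) = 0.6981
rotate P by −φ3: (-0.0381, 0.1672, -0.4385)
  A cos θ + B sin θ = C:  0.1381·cos θ + -0.4385·sin θ = -0.0602
  √(A²+B²)=0.4597;  θ3 = -1.2657+1.7022 ≈ 0.4365

θ₁ = -0.2619, θ₂ = 0.6981, θ₃ = 0.4365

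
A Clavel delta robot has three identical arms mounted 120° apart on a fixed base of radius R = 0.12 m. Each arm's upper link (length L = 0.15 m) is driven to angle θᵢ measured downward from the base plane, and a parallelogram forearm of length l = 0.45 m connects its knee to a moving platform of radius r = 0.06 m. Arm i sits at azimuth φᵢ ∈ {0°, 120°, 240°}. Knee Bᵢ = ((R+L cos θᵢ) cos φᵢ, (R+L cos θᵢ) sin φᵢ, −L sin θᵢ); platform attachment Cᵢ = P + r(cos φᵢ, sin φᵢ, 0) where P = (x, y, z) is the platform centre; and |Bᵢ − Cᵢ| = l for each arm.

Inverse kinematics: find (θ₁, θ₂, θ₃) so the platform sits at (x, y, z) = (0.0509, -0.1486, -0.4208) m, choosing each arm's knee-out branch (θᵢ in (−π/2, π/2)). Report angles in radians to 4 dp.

θ₁ = 0.1746, θ₂ = 0.7854, θ₃ = -0.0001

arm 1 (φ=0.0°): x'=0.0509, y'=-0.1486
  e−x'=0.0091;  (l²−L²−(e−x')²−y'²−z²)/2L = -0.0641
  √(A²+B²)=0.4209;  θ1 = -1.5492+1.7237 ≈ 0.1746
rotate P by −φ2: (-0.1541, 0.0302, -0.4208)
  A=0.2141, B=-0.4208, C=(l²−L²−A²−y'²−z²)/(2L)=-0.1461
  γ=atan2(-0.4208,0.2141)=-1.1001;  ψ=arccos(-0.3095)=1.8855;  θ2=γ+ψ≈0.7854
arm 3 (φ=240.0°): x'=0.1032, y'=0.1184
  e−x'=-0.0432;  (l²−L²−(e−x')²−y'²−z²)/2L = -0.0432
  γ=atan2(-0.4208,-0.0432)=-1.6732;  ψ=arccos(-0.1021)=1.6731;  θ3=γ+ψ≈-0.0001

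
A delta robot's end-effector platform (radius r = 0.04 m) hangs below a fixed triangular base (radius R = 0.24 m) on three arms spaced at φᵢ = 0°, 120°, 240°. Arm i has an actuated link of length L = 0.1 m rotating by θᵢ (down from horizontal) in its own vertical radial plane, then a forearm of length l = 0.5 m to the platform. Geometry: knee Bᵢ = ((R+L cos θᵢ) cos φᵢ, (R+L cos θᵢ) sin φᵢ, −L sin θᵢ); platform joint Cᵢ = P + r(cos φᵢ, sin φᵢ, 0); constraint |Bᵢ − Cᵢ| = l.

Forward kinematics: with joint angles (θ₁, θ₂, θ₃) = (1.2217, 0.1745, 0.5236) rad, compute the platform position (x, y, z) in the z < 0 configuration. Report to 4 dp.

O1 = (0.2342·cos0.0°, 0.2342·sin0.0°, -0.0940) = (0.2342, 0.0000, -0.0940)
φ2=120.0°: virtual centre (-0.1492, 0.2585, -0.0174), radius l
O3 = (0.2866·cos240.0°, 0.2866·sin240.0°, -0.0500) = (-0.1433, -0.2482, -0.0500)
eliminate P² terms by subtracting sphere 1 from 2 and 3
[-0.7669 0.5170 0.1532]·P = 0.0257;  [-0.7550 -0.4964 0.0879]·P = 0.0210
det = 0.7710;  x = -0.0306+0.1576z,  y = 0.0043+-0.0626z
into |P−O₁|² = l²: 1.0288z² + 0.1039z + -0.1710 = 0;  Δ = 0.7146;  z = -0.4614 or 0.3603 → z<0 root = -0.4614
x = -0.1033, y = 0.0332

(-0.1033, 0.0332, -0.4614)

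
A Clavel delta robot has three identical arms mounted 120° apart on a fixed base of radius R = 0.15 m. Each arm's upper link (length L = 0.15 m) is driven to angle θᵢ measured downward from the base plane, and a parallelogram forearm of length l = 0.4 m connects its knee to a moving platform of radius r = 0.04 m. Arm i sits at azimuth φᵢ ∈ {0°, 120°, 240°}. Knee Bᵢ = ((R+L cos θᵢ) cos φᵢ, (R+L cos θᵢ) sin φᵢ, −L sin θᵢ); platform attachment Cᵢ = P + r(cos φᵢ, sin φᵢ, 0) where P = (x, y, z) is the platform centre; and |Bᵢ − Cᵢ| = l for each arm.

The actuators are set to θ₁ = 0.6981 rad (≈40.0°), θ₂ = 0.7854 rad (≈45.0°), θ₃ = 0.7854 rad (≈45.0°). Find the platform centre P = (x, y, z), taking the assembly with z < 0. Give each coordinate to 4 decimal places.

(0.0156, 0.0000, -0.4373)

φ1=0.0°: virtual centre (0.2249, 0.0000, -0.0964), radius l
φ2=120.0°: virtual centre (-0.1080, 0.1871, -0.1061), radius l
arm 3 at φ=240.0°: (R−r)+L cos θ3 = 0.2161;  centre 3 = (-0.1080, -0.1871, -0.1061)
subtract pairs → two planes through P
plane₁₂: -0.6659x+0.3742y+-0.0193z = -0.0019
Cramer: x(z) = 0.0029-0.0290z;  y(z) = 0.0000+0.0000z
into |P−centre ₁|² = l²: 1.0008z² + 0.2057z + -0.1014 = 0;  Δ = 0.4484;  z = -0.4373 or 0.2318 → z<0 root = -0.4373
x = 0.0156, y = 0.0000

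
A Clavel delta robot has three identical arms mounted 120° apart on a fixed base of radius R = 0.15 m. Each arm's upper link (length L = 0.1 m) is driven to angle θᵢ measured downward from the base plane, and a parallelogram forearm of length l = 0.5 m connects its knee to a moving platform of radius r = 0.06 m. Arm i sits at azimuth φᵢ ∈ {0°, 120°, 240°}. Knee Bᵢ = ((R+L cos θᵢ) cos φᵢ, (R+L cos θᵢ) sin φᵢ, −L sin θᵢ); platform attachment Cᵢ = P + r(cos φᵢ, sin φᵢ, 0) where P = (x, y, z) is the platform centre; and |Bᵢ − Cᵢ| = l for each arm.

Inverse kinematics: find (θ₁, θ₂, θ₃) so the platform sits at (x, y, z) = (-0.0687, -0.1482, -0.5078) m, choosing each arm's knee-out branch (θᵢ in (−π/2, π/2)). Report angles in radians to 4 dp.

φ1=0.0° → target in arm frame (-0.0687, -0.1482)
  A=0.1587, B=-0.5078, C=(l²−L²−A²−y'²−z²)/(2L)=-0.3250
  √(A²+B²)=0.5320;  θ1 = -1.2679+2.2281 ≈ 0.9602
φ2=120.0° → target in arm frame (-0.0940, 0.1336)
  A=0.1840, B=-0.5078, C=(l²−L²−A²−y'²−z²)/(2L)=-0.3478
  γ=atan2(-0.5078,0.1840)=-1.2232;  ψ=arccos(-0.6440)=2.2705;  θ2=γ+ψ≈1.0473
rotate P by −φ3: (0.1627, 0.0146, -0.5078)
  A=-0.0727, B=-0.5078, C=(l²−L²−A²−y'²−z²)/(2L)=-0.1168
  θ3 = atan2(B,A) + arccos(C/0.5130) = 0.0875

θ₁ = 0.9602, θ₂ = 1.0473, θ₃ = 0.0875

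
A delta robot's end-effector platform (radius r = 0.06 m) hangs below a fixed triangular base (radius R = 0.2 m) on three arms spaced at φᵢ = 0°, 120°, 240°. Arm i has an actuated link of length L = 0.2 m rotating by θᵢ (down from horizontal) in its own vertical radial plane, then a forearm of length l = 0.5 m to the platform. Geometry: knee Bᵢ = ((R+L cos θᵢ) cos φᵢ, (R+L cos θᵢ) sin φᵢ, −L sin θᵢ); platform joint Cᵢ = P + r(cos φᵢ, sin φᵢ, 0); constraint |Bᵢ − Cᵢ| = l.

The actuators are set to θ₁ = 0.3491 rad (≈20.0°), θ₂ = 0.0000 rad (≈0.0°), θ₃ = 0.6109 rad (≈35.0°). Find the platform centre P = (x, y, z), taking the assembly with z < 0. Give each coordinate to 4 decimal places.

(-0.0049, 0.0971, -0.4287)

arm 1 at φ=0.0°: e+L cos θ1 = 0.3279;  S1 = (0.3279, 0.0000, -0.0684)
arm 2 at φ=120.0°: e+L cos θ2 = 0.3400;  S2 = (-0.1700, 0.2944, 0.0000)
S3 = (0.3038·cos240.0°, 0.3038·sin240.0°, -0.1147) = (-0.1519, -0.2631, -0.1147)
eliminate P² terms by subtracting sphere 1 from 2 and 3
plane₁₂: -0.9959x+0.5889y+0.1368z = 0.0034
det = 1.0892;  x = 0.0020+0.0160z,  y = 0.0091+-0.2052z
quadratic in z: (1.0424)z²+(0.1226)z+(-0.1390)=0, √Δ=0.7711 → z ∈ {-0.4287, 0.3111}; z = -0.4287 (taking z<0)
x = -0.0049, y = 0.0971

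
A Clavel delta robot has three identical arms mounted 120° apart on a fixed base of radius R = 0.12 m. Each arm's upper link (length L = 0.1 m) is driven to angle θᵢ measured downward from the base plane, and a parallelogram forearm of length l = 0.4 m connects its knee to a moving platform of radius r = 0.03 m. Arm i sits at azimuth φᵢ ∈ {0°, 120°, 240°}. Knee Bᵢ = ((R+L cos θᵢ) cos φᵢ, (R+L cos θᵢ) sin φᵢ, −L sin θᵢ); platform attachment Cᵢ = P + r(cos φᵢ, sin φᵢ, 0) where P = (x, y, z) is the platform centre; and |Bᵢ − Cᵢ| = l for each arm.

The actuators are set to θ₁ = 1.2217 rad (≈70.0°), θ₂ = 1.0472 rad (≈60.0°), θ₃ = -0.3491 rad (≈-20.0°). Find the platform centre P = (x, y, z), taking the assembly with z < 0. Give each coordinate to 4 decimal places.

(-0.1220, -0.1616, -0.3647)

arm 1 at φ=0.0°: (R−r)+L cos θ1 = 0.1242;  centre 1 = (0.1242, 0.0000, -0.0940)
centre 2 = (0.1400·cos120.0°, 0.1400·sin120.0°, -0.0866) = (-0.0700, 0.1212, -0.0866)
φ3=240.0°: virtual centre (-0.0920, -0.1593, 0.0342), radius l
|centre ₂|²−|centre ₁|² = 0.0028;  |centre ₃|²−|centre ₁|² = 0.0108
[-0.3884 0.2425 0.0147]·P = 0.0028;  [-0.4324 -0.3186 0.2563]·P = 0.0108
det = 0.2286;  x = -0.0154+0.2924z,  y = -0.0129+0.4077z
sphere 1 gives Az²+Bz+C=0 with A=1.2517, B=0.0958, C=-0.1315;  B²−4AC=0.6677;  roots -0.3647, 0.2881;  negative root z = -0.3647
x = -0.1220, y = -0.1616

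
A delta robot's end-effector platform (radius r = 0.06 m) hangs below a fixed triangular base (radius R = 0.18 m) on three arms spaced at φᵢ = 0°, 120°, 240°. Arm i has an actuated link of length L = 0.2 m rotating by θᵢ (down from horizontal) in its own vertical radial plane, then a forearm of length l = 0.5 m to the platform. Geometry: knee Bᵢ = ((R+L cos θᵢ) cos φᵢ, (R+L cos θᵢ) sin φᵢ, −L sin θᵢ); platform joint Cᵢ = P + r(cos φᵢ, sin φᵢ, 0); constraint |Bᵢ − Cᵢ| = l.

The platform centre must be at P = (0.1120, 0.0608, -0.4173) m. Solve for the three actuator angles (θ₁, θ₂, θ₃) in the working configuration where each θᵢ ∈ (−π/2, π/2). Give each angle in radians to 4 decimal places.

rotate P by −φ1: (0.1120, 0.0608, -0.4173)
  e−x'=0.0080;  (l²−L²−(e−x')²−y'²−z²)/2L = 0.0803
  γ=atan2(-0.4173,0.0080)=-1.5516;  ψ=arccos(0.1923)=1.3773;  θ1=γ+ψ≈-0.1743
rotate P by −φ2: (-0.0033, -0.1274, -0.4173)
  A cos θ + B sin θ = C:  0.1233·cos θ + -0.4173·sin θ = 0.0110
  θ2 = atan2(B,A) + arccos(C/0.4351) = 0.2620
rotate P by −φ3: (-0.1087, 0.0666, -0.4173)
  A=0.2287, B=-0.4173, C=(l²−L²−A²−y'²−z²)/(2L)=-0.0521
  √(A²+B²)=0.4758;  θ3 = -1.0695+1.6806 ≈ 0.6111

θ₁ = -0.1743, θ₂ = 0.2620, θ₃ = 0.6111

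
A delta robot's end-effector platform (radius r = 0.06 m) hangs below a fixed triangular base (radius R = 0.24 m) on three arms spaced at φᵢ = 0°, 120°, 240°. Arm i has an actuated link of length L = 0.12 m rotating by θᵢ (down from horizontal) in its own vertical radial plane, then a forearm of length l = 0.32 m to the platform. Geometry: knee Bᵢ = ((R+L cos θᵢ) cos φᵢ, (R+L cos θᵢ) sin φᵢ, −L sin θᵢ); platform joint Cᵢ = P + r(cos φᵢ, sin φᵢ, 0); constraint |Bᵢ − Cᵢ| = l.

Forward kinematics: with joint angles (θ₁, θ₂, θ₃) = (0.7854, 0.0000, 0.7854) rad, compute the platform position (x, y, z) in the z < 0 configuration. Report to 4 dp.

(-0.0275, 0.0477, -0.2059)

φ1=0.0°: virtual centre (0.2649, 0.0000, -0.0849), radius l
φ2=120.0°: virtual centre (-0.1500, 0.2598, 0.0000), radius l
arm 3 at φ=240.0°: (R−r)+L cos θ3 = 0.2649;  centre 3 = (-0.1324, -0.2294, -0.0849)
subtract pairs → two planes through P
[-0.8297 0.5196 0.1697]·P = 0.0127;  [-0.7946 -0.4587 0.0000]·P = 0.0000
det = 0.7935;  x = -0.0073+0.0981z,  y = 0.0127+-0.1699z
quadratic in z: (1.0385)z²+(0.1120)z+(-0.0210)=0, √Δ=0.3156 → z ∈ {-0.2059, 0.0980}; z = -0.2059 (taking z<0)
x = -0.0275, y = 0.0477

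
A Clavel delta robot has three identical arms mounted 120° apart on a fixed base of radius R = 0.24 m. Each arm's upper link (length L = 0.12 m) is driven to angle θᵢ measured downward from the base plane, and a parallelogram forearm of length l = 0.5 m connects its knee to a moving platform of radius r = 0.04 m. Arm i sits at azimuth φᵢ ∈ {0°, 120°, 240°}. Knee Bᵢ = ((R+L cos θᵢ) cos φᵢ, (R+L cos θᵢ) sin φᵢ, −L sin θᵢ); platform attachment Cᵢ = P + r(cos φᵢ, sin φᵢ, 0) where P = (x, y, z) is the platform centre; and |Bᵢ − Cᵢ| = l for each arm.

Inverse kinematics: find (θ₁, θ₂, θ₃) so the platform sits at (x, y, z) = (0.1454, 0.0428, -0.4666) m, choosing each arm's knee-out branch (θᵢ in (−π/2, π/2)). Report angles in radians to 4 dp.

φ1=0.0° → target in arm frame (0.1454, 0.0428)
  A=0.0546, B=-0.4666, C=(l²−L²−A²−y'²−z²)/(2L)=0.0545
  γ=atan2(-0.4666,0.0546)=-1.4543;  ψ=arccos(0.1159)=1.4546;  θ1=γ+ψ≈0.0003
arm 2 (φ=120.0°): x'=-0.0356, y'=-0.1473
  e−x'=0.2356;  (l²−L²−(e−x')²−y'²−z²)/2L = -0.2473
  γ=atan2(-0.4666,0.2356)=-1.1032;  ψ=arccos(-0.4730)=2.0635;  θ2=γ+ψ≈0.9604
rotate P by −φ3: (-0.1098, 0.1045, -0.4666)
  A=0.3098, B=-0.4666, C=(l²−L²−A²−y'²−z²)/(2L)=-0.3708
  γ=atan2(-0.4666,0.3098)=-0.9847;  ψ=arccos(-0.6621)=2.2944;  θ3=γ+ψ≈1.3097

θ₁ = 0.0003, θ₂ = 0.9604, θ₃ = 1.3097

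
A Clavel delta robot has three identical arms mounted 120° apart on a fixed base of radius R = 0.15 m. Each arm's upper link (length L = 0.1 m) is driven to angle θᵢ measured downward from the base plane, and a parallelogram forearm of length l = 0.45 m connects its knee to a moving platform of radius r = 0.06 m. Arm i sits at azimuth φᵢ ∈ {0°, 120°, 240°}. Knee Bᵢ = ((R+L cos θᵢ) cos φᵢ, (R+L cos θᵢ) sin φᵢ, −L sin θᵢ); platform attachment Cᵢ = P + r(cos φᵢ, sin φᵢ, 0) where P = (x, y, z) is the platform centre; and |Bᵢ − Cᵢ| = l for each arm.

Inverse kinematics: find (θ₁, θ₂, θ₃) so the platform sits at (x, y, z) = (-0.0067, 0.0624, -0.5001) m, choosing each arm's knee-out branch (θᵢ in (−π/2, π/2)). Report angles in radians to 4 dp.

θ₁ = 0.9600, θ₂ = 0.6983, θ₃ = 1.1345

arm 1 (φ=0.0°): x'=-0.0067, y'=0.0624
  A=0.0967, B=-0.5001, C=(l²−L²−A²−y'²−z²)/(2L)=-0.3542
  γ=atan2(-0.5001,0.0967)=-1.3798;  ψ=arccos(-0.6954)=2.3398;  θ1=γ+ψ≈0.9600
φ2=120.0° → target in arm frame (0.0574, -0.0254)
  e−x'=0.0326;  (l²−L²−(e−x')²−y'²−z²)/2L = -0.2965
  √(A²+B²)=0.5012;  θ2 = -1.5057+2.2040 ≈ 0.6983
rotate P by −φ3: (-0.0507, -0.0370, -0.5001)
  A cos θ + B sin θ = C:  0.1407·cos θ + -0.5001·sin θ = -0.3938
  √(A²+B²)=0.5195;  θ3 = -1.2966+2.4311 ≈ 1.1345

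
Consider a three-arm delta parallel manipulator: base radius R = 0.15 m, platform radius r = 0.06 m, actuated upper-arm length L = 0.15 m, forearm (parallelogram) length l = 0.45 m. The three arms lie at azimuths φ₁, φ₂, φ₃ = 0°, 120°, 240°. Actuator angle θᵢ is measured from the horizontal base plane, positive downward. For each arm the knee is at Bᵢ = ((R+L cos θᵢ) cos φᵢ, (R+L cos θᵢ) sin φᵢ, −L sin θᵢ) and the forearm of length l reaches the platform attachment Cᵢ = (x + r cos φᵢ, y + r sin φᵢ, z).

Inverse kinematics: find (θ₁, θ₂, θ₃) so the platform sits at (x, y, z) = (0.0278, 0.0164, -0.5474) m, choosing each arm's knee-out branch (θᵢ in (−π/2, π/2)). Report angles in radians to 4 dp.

rotate P by −φ1: (0.0278, 0.0164, -0.5474)
  e−x'=0.0622;  (l²−L²−(e−x')²−y'²−z²)/2L = -0.4126
  γ=atan2(-0.5474,0.0622)=-1.4577;  ψ=arccos(-0.7490)=2.4173;  θ1=γ+ψ≈0.9596
rotate P by −φ2: (0.0003, -0.0323, -0.5474)
  A cos θ + B sin θ = C:  0.0897·cos θ + -0.5474·sin θ = -0.4291
  √(A²+B²)=0.5547;  θ2 = -1.4084+2.4553 ≈ 1.0469
φ3=240.0° → target in arm frame (-0.0281, 0.0159)
  A=0.1181, B=-0.5474, C=(l²−L²−A²−y'²−z²)/(2L)=-0.4462
  θ3 = atan2(B,A) + arccos(C/0.5600) = 1.1343

θ₁ = 0.9596, θ₂ = 1.0469, θ₃ = 1.1343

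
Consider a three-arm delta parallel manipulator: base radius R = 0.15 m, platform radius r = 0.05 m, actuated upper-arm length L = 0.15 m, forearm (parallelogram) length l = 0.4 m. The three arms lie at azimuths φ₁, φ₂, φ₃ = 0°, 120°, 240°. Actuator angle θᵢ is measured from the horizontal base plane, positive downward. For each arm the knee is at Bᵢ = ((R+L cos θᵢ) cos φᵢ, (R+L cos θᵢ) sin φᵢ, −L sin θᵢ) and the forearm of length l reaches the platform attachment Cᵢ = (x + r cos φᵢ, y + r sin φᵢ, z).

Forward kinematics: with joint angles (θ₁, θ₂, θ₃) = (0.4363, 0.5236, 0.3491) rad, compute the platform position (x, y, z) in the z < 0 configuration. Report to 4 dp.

arm 1 at φ=0.0°: (R−r)+L cos θ1 = 0.2359;  O1 = (0.2359, 0.0000, -0.0634)
φ2=120.0°: virtual centre (-0.1150, 0.1991, -0.0750), radius l
arm 3 at φ=240.0°: (R−r)+L cos θ3 = 0.2410;  O3 = (-0.1205, -0.2087, -0.0513)
eliminate P² terms by subtracting sphere 1 from 2 and 3
plane₁₂: -0.7018x+0.3982y+-0.0232z = -0.0012
Cramer: x(z) = 0.0002-0.0001z;  y(z) = -0.0027+0.0581z
quadratic in z: (1.0034)z²+(0.1265)z+(-0.1004)=0, √Δ=0.6472 → z ∈ {-0.3856, 0.2595}; z = -0.3856 (taking z<0)
x = 0.0002, y = -0.0251

(0.0002, -0.0251, -0.3856)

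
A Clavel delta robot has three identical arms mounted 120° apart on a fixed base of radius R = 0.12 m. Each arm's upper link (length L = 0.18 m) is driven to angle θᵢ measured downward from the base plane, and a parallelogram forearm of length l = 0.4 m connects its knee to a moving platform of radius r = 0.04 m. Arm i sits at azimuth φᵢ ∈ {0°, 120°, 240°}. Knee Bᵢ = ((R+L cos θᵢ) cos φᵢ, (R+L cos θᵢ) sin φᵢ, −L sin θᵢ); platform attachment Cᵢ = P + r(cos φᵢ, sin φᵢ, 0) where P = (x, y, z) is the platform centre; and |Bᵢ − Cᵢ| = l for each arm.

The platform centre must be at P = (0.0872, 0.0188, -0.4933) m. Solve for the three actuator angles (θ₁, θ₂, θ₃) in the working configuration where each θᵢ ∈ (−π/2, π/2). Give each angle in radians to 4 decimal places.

arm 1 (φ=0.0°): x'=0.0872, y'=0.0188
  A=-0.0072, B=-0.4933, C=(l²−L²−A²−y'²−z²)/(2L)=-0.3226
  √(A²+B²)=0.4934;  θ1 = -1.5854+2.2836 ≈ 0.6982
φ2=120.0° → target in arm frame (-0.0273, -0.0849)
  e−x'=0.1073;  (l²−L²−(e−x')²−y'²−z²)/2L = -0.3735
  γ=atan2(-0.4933,0.1073)=-1.3566;  ψ=arccos(-0.7399)=2.4037;  θ2=γ+ψ≈1.0472
rotate P by −φ3: (-0.0599, 0.0661, -0.4933)
  A cos θ + B sin θ = C:  0.1399·cos θ + -0.4933·sin θ = -0.3880
  √(A²+B²)=0.5127;  θ3 = -1.2945+2.4291 ≈ 1.1346

θ₁ = 0.6982, θ₂ = 1.0472, θ₃ = 1.1346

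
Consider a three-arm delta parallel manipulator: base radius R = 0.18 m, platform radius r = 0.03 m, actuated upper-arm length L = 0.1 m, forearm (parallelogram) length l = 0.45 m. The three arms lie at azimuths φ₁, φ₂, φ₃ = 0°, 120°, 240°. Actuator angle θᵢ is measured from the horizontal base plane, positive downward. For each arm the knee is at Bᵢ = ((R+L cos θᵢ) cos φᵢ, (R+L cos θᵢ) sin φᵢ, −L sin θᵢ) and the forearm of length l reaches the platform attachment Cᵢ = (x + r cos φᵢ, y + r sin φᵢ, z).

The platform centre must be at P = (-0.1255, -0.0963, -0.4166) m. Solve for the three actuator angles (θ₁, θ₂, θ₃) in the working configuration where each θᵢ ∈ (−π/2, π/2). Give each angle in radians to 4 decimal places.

rotate P by −φ1: (-0.1255, -0.0963, -0.4166)
  e−x'=0.2755;  (l²−L²−(e−x')²−y'²−z²)/2L = -0.3311
  √(A²+B²)=0.4995;  θ1 = -0.9865+2.2956 ≈ 1.3091
arm 2 (φ=120.0°): x'=-0.0206, y'=0.1568
  e−x'=0.1706;  (l²−L²−(e−x')²−y'²−z²)/2L = -0.1739
  γ=atan2(-0.4166,0.1706)=-1.1820;  ψ=arccos(-0.3862)=1.9673;  θ2=γ+ψ≈0.7853
φ3=240.0° → target in arm frame (0.1461, -0.0605)
  e−x'=0.0039;  (l²−L²−(e−x')²−y'²−z²)/2L = 0.0763
  θ3 = atan2(B,A) + arccos(C/0.4166) = -0.1750

θ₁ = 1.3091, θ₂ = 0.7853, θ₃ = -0.1750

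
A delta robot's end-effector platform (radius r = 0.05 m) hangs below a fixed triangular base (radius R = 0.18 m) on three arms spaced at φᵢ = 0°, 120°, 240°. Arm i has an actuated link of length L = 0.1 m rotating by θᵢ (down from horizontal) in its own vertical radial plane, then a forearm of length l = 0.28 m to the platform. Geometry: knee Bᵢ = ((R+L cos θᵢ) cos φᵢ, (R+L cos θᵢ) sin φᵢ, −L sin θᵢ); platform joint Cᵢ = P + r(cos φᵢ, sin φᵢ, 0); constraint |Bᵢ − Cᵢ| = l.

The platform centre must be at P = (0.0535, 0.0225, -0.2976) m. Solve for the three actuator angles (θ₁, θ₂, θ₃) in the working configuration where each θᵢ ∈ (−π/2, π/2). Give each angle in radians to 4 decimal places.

θ₁ = 0.6979, θ₂ = 1.1341, θ₃ = 1.3954

φ1=0.0° → target in arm frame (0.0535, 0.0225)
  A cos θ + B sin θ = C:  0.0765·cos θ + -0.2976·sin θ = -0.1326
  √(A²+B²)=0.3073;  θ1 = -1.3192+2.0171 ≈ 0.6979
φ2=120.0° → target in arm frame (-0.0073, -0.0576)
  A cos θ + B sin θ = C:  0.1373·cos θ + -0.2976·sin θ = -0.2116
  θ2 = atan2(B,A) + arccos(C/0.3277) = 1.1341
φ3=240.0° → target in arm frame (-0.0462, 0.0351)
  A=0.1762, B=-0.2976, C=(l²−L²−A²−y'²−z²)/(2L)=-0.2623
  √(A²+B²)=0.3459;  θ3 = -1.0361+2.4315 ≈ 1.3954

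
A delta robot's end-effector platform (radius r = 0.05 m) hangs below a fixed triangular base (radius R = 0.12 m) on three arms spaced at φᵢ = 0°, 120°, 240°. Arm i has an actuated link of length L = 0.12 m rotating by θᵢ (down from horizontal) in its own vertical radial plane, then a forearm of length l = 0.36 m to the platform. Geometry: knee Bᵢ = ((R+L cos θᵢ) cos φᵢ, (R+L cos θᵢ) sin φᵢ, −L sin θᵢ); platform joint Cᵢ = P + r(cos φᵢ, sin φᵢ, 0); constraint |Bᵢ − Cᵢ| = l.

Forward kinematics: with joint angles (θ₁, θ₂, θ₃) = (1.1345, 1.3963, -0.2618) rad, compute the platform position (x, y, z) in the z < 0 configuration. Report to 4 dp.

arm 1 at φ=0.0°: (R−r)+L cos θ1 = 0.1207;  centre 1 = (0.1207, 0.0000, -0.1088)
arm 2 at φ=120.0°: (R−r)+L cos θ2 = 0.0908;  centre 2 = (-0.0454, 0.0787, -0.1182)
centre 3 = (0.1859·cos240.0°, 0.1859·sin240.0°, 0.0311) = (-0.0930, -0.1610, 0.0311)
|centre ₂|²−|centre ₁|² = -0.0042;  |centre ₃|²−|centre ₁|² = 0.0091
linear system: -0.3323x+0.1573y = -0.0042−-0.0188z; -0.4273x+-0.3220y = 0.0091−0.2796z
Cramer: x(z) = -0.0005+0.2177z;  y(z) = -0.0277+0.5795z
quadratic in z: (1.3832)z²+(0.1327)z+(-0.1023)=0, √Δ=0.7640 → z ∈ {-0.3241, 0.2282}; z = -0.3241 (taking z<0)
x = -0.0711, y = -0.2155

(-0.0711, -0.2155, -0.3241)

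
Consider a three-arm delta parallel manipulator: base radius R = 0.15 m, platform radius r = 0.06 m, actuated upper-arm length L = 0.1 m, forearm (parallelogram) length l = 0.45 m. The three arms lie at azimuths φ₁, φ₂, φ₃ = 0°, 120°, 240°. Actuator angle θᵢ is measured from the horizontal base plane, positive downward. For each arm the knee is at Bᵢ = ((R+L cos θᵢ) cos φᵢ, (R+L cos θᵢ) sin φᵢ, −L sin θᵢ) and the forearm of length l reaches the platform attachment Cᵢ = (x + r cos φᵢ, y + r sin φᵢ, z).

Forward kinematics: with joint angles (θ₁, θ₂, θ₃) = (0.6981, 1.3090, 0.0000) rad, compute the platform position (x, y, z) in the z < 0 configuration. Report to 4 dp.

(0.0007, -0.1854, -0.4392)

centre 1 = (0.1666·cos0.0°, 0.1666·sin0.0°, -0.0643) = (0.1666, 0.0000, -0.0643)
φ2=120.0°: virtual centre (-0.0579, 0.1004, -0.0966), radius l
centre 3 = (0.1900·cos240.0°, 0.1900·sin240.0°, 0.0000) = (-0.0950, -0.1645, 0.0000)
|centre ₂|²−|centre ₁|² = -0.0091;  |centre ₃|²−|centre ₁|² = 0.0042
plane₁₂: -0.4491x+0.2007y+-0.0646z = -0.0091
Cramer: x(z) = 0.0085+0.0179z;  y(z) = -0.0264+0.3621z
into |P−centre ₁|² = l²: 1.1315z² + 0.1038z + -0.1727 = 0;  Δ = 0.7923;  z = -0.4392 or 0.3475 → z<0 root = -0.4392
x = 0.0007, y = -0.1854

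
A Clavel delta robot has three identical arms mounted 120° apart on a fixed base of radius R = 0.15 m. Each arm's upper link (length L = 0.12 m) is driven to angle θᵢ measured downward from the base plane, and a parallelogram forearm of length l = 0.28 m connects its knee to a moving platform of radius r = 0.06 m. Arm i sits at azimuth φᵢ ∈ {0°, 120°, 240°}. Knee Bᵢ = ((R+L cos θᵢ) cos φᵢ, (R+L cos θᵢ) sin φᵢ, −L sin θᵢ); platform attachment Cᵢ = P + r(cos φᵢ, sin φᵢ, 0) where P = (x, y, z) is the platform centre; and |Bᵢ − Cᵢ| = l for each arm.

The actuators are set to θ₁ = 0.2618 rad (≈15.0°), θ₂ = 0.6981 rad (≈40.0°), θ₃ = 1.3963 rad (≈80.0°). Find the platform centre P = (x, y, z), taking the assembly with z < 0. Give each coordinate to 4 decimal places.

(0.0937, 0.0827, -0.2739)

φ1=0.0°: virtual centre (0.2059, 0.0000, -0.0311), radius l
arm 2 at φ=120.0°: e+L cos θ2 = 0.1819;  S2 = (-0.0910, 0.1576, -0.0771)
φ3=240.0°: virtual centre (-0.0554, -0.0960, -0.1182), radius l
subtract pairs → two planes through P
linear system: -0.5937x+0.3151y = -0.0043−-0.0921z; -0.5227x+-0.1920y = -0.0171−-0.1742z
det = 0.2787;  x = 0.0223+-0.2605z,  y = 0.0284+-0.1984z
into |P−S₁|² = l²: 1.1072z² + 0.1465z + -0.0429 = 0;  Δ = 0.2116;  z = -0.2739 or 0.1416 → z<0 root = -0.2739
x = 0.0937, y = 0.0827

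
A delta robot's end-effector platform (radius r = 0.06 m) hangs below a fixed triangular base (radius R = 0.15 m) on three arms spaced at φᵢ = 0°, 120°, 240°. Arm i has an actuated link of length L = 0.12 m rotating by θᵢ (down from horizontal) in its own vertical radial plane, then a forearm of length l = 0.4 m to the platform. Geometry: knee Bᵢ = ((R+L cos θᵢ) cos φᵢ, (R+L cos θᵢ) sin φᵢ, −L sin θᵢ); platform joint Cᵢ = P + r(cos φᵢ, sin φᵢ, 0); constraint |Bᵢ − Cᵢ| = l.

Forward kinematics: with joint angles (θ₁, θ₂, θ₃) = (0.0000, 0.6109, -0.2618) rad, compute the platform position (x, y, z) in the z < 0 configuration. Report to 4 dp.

(0.0272, -0.1048, -0.3400)

S1 = (0.2100·cos0.0°, 0.2100·sin0.0°, 0.0000) = (0.2100, 0.0000, 0.0000)
arm 2 at φ=120.0°: ρ2 = 0.1883;  S2 = (-0.0941, 0.1631, -0.0688)
S3 = (0.2059·cos240.0°, 0.2059·sin240.0°, 0.0311) = (-0.1030, -0.1783, 0.0311)
subtract pairs → two planes through P
plane₁₂: -0.6083x+0.3261y+-0.1377z = -0.0039
det = 0.4211;  x = 0.0039+-0.0685z,  y = -0.0047+0.2944z
quadratic in z: (1.0913)z²+(0.0254)z+(-0.1175)=0, √Δ=0.7166 → z ∈ {-0.3400, 0.3167}; z = -0.3400 (taking z<0)
x = 0.0272, y = -0.1048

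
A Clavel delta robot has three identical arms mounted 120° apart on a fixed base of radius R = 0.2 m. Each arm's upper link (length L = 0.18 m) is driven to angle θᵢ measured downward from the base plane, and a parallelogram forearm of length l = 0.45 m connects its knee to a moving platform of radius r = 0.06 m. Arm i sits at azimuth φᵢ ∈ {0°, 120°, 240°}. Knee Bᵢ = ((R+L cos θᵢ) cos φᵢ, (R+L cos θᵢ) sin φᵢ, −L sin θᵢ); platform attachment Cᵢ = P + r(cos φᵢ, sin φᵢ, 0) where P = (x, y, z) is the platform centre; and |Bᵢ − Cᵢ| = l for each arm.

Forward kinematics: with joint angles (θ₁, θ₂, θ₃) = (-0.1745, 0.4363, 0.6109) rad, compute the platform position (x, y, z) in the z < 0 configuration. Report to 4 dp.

(0.1013, 0.0251, -0.3628)

arm 1 at φ=0.0°: ρ1 = 0.3173;  S1 = (0.3173, 0.0000, 0.0313)
arm 2 at φ=120.0°: ρ2 = 0.3031;  S2 = (-0.1516, 0.2625, -0.0761)
S3 = (0.2874·cos240.0°, 0.2874·sin240.0°, -0.1032) = (-0.1437, -0.2489, -0.1032)
eliminate P² terms by subtracting sphere 1 from 2 and 3
linear system: -0.9377x+0.5251y = -0.0040−-0.2146z; -0.9220x+-0.4979y = -0.0084−-0.2690z
Cramer: x(z) = 0.0067-0.2609z;  y(z) = 0.0044-0.0572z
sphere 1 gives Az²+Bz+C=0 with A=1.0713, B=0.0991, C=-0.1050;  B²−4AC=0.4600;  roots -0.3628, 0.2703;  negative root z = -0.3628
x = 0.1013, y = 0.0251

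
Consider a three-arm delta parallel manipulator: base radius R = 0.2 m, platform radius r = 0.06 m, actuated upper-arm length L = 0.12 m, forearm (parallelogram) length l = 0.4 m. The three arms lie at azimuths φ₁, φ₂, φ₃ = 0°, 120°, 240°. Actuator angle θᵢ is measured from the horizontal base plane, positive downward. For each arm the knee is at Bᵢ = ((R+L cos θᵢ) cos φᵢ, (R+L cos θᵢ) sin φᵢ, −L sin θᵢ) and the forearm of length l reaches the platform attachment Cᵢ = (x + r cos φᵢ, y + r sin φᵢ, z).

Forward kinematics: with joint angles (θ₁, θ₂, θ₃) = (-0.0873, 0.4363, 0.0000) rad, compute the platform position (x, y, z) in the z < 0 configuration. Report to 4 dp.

(0.0316, -0.0403, -0.3158)

arm 1 at φ=0.0°: ρ1 = 0.2595;  S1 = (0.2595, 0.0000, 0.0105)
S2 = (0.2488·cos120.0°, 0.2488·sin120.0°, -0.0507) = (-0.1244, 0.2154, -0.0507)
arm 3 at φ=240.0°: ρ3 = 0.2600;  S3 = (-0.1300, -0.2252, 0.0000)
subtract pairs → two planes through P
plane₁₂: -0.7678x+0.4309y+-0.1223z = -0.0030
det = 0.6815;  x = 0.0019+-0.0941z,  y = -0.0036+0.1163z
sphere 1 gives Az²+Bz+C=0 with A=1.0224, B=0.0267, C=-0.0935;  B²−4AC=0.3831;  roots -0.3158, 0.2896;  negative root z = -0.3158
x = 0.0316, y = -0.0403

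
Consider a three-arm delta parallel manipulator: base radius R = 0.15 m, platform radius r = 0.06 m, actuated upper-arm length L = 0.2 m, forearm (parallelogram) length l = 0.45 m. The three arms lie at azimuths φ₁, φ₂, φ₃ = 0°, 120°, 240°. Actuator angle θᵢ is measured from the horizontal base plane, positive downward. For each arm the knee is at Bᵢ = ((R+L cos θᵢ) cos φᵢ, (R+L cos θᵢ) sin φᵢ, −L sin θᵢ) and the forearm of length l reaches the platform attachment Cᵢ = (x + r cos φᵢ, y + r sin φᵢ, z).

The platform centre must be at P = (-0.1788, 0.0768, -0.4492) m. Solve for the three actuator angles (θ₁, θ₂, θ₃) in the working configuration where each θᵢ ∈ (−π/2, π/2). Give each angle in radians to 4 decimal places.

arm 1 (φ=0.0°): x'=-0.1788, y'=0.0768
  A=0.2688, B=-0.4492, C=(l²−L²−A²−y'²−z²)/(2L)=-0.2936
  γ=atan2(-0.4492,0.2688)=-1.0316;  ψ=arccos(-0.5608)=2.1662;  θ1=γ+ψ≈1.1346
arm 2 (φ=120.0°): x'=0.1559, y'=0.1164
  A cos θ + B sin θ = C:  -0.0659·cos θ + -0.4492·sin θ = -0.1430
  γ=atan2(-0.4492,-0.0659)=-1.7165;  ψ=arccos(-0.3149)=1.8911;  θ2=γ+ψ≈0.1746
arm 3 (φ=240.0°): x'=0.0229, y'=-0.1932
  e−x'=0.0671;  (l²−L²−(e−x')²−y'²−z²)/2L = -0.2028
  θ3 = atan2(B,A) + arccos(C/0.4542) = 0.6112

θ₁ = 1.1346, θ₂ = 0.1746, θ₃ = 0.6112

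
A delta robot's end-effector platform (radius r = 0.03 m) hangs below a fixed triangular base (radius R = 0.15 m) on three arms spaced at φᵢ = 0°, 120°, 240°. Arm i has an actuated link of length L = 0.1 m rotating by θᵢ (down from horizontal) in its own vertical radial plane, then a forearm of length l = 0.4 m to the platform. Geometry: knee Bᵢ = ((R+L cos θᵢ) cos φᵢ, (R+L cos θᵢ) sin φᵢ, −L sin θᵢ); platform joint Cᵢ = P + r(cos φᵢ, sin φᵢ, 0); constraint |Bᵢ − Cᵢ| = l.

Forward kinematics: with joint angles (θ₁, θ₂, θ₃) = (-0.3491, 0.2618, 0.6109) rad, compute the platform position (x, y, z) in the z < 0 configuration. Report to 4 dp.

S1 = (0.2140·cos0.0°, 0.2140·sin0.0°, 0.0342) = (0.2140, 0.0000, 0.0342)
φ2=120.0°: virtual centre (-0.1083, 0.1876, -0.0259), radius l
S3 = (0.2019·cos240.0°, 0.2019·sin240.0°, -0.0574) = (-0.1010, -0.1749, -0.0574)
subtract pairs → two planes through P
linear system: -0.6445x+0.3751y = 0.0006−-0.1202z; -0.6298x+-0.3497y = -0.0029−-0.1831z
det = 0.4617;  x = 0.0019+-0.2398z,  y = 0.0049+-0.0917z
quadratic in z: (1.0659)z²+(0.0324)z+(-0.1138)=0, √Δ=0.6974 → z ∈ {-0.3423, 0.3119}; z = -0.3423 (taking z<0)
x = 0.0840, y = 0.0363

(0.0840, 0.0363, -0.3423)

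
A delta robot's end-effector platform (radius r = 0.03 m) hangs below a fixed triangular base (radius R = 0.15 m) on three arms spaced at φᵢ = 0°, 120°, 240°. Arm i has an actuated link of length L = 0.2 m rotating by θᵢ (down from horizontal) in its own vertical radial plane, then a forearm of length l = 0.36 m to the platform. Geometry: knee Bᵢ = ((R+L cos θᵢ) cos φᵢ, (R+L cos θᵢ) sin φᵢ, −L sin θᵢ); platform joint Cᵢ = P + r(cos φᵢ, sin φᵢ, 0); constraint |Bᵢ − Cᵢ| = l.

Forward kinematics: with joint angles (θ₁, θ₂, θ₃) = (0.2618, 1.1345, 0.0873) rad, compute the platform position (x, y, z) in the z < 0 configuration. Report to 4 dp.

(0.0574, -0.1340, -0.2668)

arm 1 at φ=0.0°: e+L cos θ1 = 0.3132;  S1 = (0.3132, 0.0000, -0.0518)
φ2=120.0°: virtual centre (-0.1023, 0.1771, -0.1813), radius l
arm 3 at φ=240.0°: e+L cos θ3 = 0.3192;  S3 = (-0.1596, -0.2765, -0.0174)
subtract pairs → two planes through P
[-0.8309 0.3542 -0.2590]·P = -0.0261;  [-0.9456 -0.5529 0.0687]·P = 0.0015
Cramer: x(z) = 0.0175-0.1497z;  y(z) = -0.0326+0.3801z
into |P−S₁|² = l²: 1.1669z² + 0.1673z + -0.0384 = 0;  Δ = 0.2074;  z = -0.2668 or 0.1234 → z<0 root = -0.2668
x = 0.0574, y = -0.1340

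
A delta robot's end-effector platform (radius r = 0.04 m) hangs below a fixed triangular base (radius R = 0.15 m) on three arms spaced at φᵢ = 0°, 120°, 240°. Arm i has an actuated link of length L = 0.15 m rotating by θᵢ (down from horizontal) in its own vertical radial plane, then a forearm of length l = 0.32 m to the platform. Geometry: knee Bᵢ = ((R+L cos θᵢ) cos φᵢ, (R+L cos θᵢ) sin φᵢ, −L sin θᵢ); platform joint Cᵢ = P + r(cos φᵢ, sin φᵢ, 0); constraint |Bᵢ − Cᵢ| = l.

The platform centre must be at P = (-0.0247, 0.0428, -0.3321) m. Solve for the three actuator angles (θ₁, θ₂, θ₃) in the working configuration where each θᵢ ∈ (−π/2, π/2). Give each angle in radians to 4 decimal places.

φ1=0.0° → target in arm frame (-0.0247, 0.0428)
  A cos θ + B sin θ = C:  0.1347·cos θ + -0.3321·sin θ = -0.1679
  θ1 = atan2(B,A) + arccos(C/0.3584) = 0.8729
arm 2 (φ=120.0°): x'=0.0494, y'=0.0000
  A cos θ + B sin θ = C:  0.0606·cos θ + -0.3321·sin θ = -0.1135
  √(A²+B²)=0.3376;  θ2 = -1.3904+1.9138 ≈ 0.5235
φ3=240.0° → target in arm frame (-0.0247, -0.0428)
  A=0.1347, B=-0.3321, C=(l²−L²−A²−y'²−z²)/(2L)=-0.1679
  θ3 = atan2(B,A) + arccos(C/0.3584) = 0.8729

θ₁ = 0.8729, θ₂ = 0.5235, θ₃ = 0.8729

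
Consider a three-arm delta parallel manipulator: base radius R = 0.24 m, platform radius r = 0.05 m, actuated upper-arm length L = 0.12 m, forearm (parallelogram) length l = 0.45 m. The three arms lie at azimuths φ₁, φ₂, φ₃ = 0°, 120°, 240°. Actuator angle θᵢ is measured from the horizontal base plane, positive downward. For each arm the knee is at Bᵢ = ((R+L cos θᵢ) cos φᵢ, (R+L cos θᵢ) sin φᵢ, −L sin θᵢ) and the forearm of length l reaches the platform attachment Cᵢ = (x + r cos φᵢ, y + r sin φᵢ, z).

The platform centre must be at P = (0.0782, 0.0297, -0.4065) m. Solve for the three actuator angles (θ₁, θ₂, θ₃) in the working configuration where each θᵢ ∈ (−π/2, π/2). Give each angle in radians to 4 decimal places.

θ₁ = 0.1746, θ₂ = 0.6982, θ₃ = 0.9602

arm 1 (φ=0.0°): x'=0.0782, y'=0.0297
  e−x'=0.1118;  (l²−L²−(e−x')²−y'²−z²)/2L = 0.0395
  γ=atan2(-0.4065,0.1118)=-1.3024;  ψ=arccos(0.0937)=1.4770;  θ1=γ+ψ≈0.1746
rotate P by −φ2: (-0.0134, -0.0826, -0.4065)
  e−x'=0.2034;  (l²−L²−(e−x')²−y'²−z²)/2L = -0.1055
  θ2 = atan2(B,A) + arccos(C/0.4545) = 0.6982
rotate P by −φ3: (-0.0648, 0.0529, -0.4065)
  e−x'=0.2548;  (l²−L²−(e−x')²−y'²−z²)/2L = -0.1870
  √(A²+B²)=0.4798;  θ3 = -1.0109+1.9711 ≈ 0.9602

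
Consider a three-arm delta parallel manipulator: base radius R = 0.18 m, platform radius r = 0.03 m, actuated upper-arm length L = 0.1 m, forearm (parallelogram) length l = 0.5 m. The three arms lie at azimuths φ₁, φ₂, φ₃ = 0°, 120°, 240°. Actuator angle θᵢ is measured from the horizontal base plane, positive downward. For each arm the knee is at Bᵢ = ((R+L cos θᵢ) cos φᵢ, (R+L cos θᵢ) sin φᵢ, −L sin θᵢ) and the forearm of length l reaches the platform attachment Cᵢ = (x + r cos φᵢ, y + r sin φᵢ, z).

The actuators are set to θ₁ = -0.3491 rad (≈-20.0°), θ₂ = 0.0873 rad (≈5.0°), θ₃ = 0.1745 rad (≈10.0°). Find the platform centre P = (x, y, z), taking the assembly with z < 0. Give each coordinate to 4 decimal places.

(0.0528, 0.0090, -0.4277)

arm 1 at φ=0.0°: ρ1 = 0.2440;  S1 = (0.2440, 0.0000, 0.0342)
arm 2 at φ=120.0°: ρ2 = 0.2496;  S2 = (-0.1248, 0.2162, -0.0087)
arm 3 at φ=240.0°: ρ3 = 0.2485;  S3 = (-0.1242, -0.2152, -0.0174)
|S₂|²−|S₁|² = 0.0017;  |S₃|²−|S₁|² = 0.0014
linear system: -0.7376x+0.4324y = 0.0017−-0.0858z; -0.7364x+-0.4304y = 0.0014−-0.1031z
det = 0.6358;  x = -0.0021+-0.1282z,  y = 0.0004+-0.0202z
quadratic in z: (1.0169)z²+(-0.0053)z+(-0.1883)=0, √Δ=0.8752 → z ∈ {-0.4277, 0.4329}; z = -0.4277 (taking z<0)
x = 0.0528, y = 0.0090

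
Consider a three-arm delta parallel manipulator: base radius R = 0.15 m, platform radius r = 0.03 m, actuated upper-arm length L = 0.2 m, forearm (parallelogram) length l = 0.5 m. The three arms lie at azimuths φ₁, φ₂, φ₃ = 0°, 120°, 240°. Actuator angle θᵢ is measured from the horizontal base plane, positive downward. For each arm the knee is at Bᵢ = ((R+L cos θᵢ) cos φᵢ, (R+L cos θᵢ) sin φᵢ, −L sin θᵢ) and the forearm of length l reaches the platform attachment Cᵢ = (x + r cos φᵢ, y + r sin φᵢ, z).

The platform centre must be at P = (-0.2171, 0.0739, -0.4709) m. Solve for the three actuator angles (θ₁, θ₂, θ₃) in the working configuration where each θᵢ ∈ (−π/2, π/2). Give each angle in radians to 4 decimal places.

θ₁ = 1.2215, θ₂ = 0.0871, θ₃ = 0.5236

arm 1 (φ=0.0°): x'=-0.2171, y'=0.0739
  A cos θ + B sin θ = C:  0.3371·cos θ + -0.4709·sin θ = -0.3271
  √(A²+B²)=0.5791;  θ1 = -0.9495+2.1710 ≈ 1.2215
rotate P by −φ2: (0.1725, 0.1511, -0.4709)
  e−x'=-0.0525;  (l²−L²−(e−x')²−y'²−z²)/2L = -0.0933
  γ=atan2(-0.4709,-0.0525)=-1.6819;  ψ=arccos(-0.1970)=1.7690;  θ2=γ+ψ≈0.0871
φ3=240.0° → target in arm frame (0.0446, -0.2250)
  e−x'=0.0754;  (l²−L²−(e−x')²−y'²−z²)/2L = -0.1701
  γ=atan2(-0.4709,0.0754)=-1.4119;  ψ=arccos(-0.3567)=1.9355;  θ3=γ+ψ≈0.5236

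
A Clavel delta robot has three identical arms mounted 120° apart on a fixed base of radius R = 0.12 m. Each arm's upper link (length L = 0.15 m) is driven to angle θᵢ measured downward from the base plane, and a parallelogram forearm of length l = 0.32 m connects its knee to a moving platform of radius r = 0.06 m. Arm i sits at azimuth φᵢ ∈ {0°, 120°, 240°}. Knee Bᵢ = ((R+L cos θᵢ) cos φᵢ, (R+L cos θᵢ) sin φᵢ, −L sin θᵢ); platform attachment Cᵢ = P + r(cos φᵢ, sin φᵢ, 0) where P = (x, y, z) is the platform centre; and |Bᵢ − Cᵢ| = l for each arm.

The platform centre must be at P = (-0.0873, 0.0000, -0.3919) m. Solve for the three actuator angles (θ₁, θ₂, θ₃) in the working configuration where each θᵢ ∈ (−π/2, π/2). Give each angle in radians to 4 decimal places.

θ₁ = 1.2219, θ₂ = 0.7854, θ₃ = 0.7854

arm 1 (φ=0.0°): x'=-0.0873, y'=0.0000
  A cos θ + B sin θ = C:  0.1473·cos θ + -0.3919·sin θ = -0.3179
  γ=atan2(-0.3919,0.1473)=-1.2113;  ψ=arccos(-0.7594)=2.4332;  θ1=γ+ψ≈1.2219
φ2=120.0° → target in arm frame (0.0436, 0.0756)
  e−x'=0.0164;  (l²−L²−(e−x')²−y'²−z²)/2L = -0.2656
  θ2 = atan2(B,A) + arccos(C/0.3922) = 0.7854
rotate P by −φ3: (0.0437, -0.0756, -0.3919)
  A=0.0163, B=-0.3919, C=(l²−L²−A²−y'²−z²)/(2L)=-0.2656
  θ3 = atan2(B,A) + arccos(C/0.3922) = 0.7854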